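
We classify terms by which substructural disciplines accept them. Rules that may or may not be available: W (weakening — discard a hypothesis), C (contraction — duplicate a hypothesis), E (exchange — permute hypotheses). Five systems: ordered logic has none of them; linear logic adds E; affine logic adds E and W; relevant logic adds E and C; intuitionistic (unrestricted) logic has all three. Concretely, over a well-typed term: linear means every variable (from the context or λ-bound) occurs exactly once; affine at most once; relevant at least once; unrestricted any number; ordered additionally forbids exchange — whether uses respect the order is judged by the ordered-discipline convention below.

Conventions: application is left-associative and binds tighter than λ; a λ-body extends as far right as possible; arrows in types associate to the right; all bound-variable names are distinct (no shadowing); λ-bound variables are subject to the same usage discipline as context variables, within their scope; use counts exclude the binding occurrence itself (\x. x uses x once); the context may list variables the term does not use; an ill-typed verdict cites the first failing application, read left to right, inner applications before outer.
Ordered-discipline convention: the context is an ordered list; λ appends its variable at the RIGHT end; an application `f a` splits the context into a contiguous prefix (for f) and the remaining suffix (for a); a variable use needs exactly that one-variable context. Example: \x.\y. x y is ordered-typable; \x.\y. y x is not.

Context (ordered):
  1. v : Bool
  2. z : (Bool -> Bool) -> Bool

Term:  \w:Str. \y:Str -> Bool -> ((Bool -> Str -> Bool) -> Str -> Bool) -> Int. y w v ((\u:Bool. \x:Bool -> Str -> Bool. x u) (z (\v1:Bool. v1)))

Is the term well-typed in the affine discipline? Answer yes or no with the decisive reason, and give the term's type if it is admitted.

yes — none of v, z, w, y, u, x, v1 used more than once; term : Str -> (Str -> Bool -> ((Bool -> Str -> Bool) -> Str -> Bool) -> Int) -> Int
usage: v: 1, z: 1, w (bound): 1, y (bound): 1, u (bound): 1, x (bound): 1, v1 (bound): 1
use order (left to right): y, w, v, x, u, z, v1
typing: well-typed at Str -> (Str -> Bool -> ((Bool -> Str -> Bool) -> Str -> Bool) -> Int) -> Int
per-discipline verdicts: ordered ✗, linear ✓, affine ✓, relevant ✓, unrestricted ✓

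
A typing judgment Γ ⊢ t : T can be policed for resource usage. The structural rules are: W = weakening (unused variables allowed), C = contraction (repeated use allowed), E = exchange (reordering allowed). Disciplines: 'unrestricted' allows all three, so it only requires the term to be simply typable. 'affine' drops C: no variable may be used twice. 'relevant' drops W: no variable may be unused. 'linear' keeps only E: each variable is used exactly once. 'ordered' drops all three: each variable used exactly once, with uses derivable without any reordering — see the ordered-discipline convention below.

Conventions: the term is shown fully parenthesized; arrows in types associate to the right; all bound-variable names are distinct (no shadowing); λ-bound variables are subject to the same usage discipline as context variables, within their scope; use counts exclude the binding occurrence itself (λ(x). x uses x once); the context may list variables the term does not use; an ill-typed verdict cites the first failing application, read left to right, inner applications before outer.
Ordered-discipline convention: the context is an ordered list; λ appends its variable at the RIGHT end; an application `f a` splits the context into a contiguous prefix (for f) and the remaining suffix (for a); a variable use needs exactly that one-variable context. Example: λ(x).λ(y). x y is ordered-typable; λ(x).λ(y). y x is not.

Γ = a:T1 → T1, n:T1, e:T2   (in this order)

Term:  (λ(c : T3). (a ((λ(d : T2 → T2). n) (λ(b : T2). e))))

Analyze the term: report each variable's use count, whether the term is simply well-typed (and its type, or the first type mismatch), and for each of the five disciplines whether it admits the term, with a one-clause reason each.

variable uses: a ×1; n ×1; e ×1; c (bound) ×0; d (bound) ×0; b (bound) ×0
uses in reading order: a, n, e
typing: well-typed at T3 → T1
ordered ✗ (c, d, b never used (weakening))
linear ✗ (c, d, b never used (weakening))
affine ✓ (at most one use each (a, n, e, c, d, b))
relevant ✗ (c, d, b never used (weakening))
unrestricted ✓ (well-typed at T3 → T1; no restrictions here)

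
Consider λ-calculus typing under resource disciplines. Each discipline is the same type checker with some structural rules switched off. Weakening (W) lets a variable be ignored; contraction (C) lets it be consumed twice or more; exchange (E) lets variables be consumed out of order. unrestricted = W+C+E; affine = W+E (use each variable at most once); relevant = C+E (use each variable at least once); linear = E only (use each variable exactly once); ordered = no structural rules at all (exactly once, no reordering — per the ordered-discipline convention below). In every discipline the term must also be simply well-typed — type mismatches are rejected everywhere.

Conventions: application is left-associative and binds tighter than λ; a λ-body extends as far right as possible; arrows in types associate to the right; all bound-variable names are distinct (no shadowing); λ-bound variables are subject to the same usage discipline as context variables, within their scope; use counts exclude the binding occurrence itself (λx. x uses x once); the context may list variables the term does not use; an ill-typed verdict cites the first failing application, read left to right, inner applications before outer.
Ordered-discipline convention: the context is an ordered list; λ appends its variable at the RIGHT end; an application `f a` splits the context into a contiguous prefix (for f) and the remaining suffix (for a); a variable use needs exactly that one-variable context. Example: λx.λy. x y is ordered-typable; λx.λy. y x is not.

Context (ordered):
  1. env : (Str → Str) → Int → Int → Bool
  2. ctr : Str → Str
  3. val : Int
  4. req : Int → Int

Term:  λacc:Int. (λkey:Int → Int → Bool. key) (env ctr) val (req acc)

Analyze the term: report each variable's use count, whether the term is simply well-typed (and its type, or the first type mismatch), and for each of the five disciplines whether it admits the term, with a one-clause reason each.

usage: env: 1×, ctr: 1×, val: 1×, req: 1×, acc (bound): 1×, key (bound): 1×
left-to-right use order: key, env, ctr, val, req, acc
typing: the term checks, with type Int → Bool
ordered: ✓, one use each (env, ctr, val, req, acc, key); ordered split holds
linear: ✓, each of env, ctr, val, req, acc, key used exactly once
affine: ✓, at most one use each (env, ctr, val, req, acc, key)
relevant: ✓, at least one use each (env, ctr, val, req, acc, key)
unrestricted: ✓, type-checks (Int → Bool) and nothing is barred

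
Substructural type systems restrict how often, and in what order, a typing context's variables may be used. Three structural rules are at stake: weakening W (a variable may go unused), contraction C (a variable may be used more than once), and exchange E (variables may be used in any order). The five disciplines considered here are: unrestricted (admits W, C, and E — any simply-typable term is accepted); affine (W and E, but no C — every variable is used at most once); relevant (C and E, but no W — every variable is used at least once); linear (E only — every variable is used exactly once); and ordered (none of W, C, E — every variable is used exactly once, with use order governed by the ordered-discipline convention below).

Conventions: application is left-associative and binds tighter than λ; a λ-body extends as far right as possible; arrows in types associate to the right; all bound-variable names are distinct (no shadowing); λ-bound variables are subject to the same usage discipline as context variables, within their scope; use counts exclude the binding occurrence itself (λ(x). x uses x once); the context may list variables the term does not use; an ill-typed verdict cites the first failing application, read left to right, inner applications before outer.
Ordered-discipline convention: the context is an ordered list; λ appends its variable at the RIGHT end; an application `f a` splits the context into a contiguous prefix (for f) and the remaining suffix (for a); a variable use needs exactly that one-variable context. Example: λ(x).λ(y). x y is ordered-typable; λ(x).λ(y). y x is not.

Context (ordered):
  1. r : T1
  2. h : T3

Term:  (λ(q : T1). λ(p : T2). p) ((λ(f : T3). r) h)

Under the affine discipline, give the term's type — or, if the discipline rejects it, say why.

term : T2 → T2
use counts: r: 1; h: 1; q [bound]: 0; p [bound]: 1; f [bound]: 0
uses in reading order: p, r, h
typing: ✓ — T2 → T2
across the five disciplines: ordered ✗; linear ✗; affine ✓; relevant ✗; unrestricted ✓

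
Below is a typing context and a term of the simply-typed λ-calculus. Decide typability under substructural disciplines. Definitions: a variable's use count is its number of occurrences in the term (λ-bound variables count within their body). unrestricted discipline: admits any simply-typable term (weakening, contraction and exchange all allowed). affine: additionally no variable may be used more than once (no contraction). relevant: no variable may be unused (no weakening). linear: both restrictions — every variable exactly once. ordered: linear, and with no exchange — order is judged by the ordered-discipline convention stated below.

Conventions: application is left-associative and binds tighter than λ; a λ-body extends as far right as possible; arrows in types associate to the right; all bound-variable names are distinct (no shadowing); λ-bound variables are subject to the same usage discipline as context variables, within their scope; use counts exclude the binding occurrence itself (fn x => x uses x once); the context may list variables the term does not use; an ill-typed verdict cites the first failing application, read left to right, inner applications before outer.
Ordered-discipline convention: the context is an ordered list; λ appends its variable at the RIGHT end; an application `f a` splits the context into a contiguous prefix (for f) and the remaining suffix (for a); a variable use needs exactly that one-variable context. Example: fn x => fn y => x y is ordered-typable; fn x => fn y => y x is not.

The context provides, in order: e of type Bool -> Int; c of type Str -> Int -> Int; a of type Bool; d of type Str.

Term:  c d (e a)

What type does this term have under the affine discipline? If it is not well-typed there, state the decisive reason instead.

term : Int
counts: e: 1×, c: 1×, a: 1×, d: 1×
left-to-right use order: c, d, e, a
typing: well-typed — term : Int
across the five disciplines: ordered ✗, linear ✓, affine ✓, relevant ✓, unrestricted ✓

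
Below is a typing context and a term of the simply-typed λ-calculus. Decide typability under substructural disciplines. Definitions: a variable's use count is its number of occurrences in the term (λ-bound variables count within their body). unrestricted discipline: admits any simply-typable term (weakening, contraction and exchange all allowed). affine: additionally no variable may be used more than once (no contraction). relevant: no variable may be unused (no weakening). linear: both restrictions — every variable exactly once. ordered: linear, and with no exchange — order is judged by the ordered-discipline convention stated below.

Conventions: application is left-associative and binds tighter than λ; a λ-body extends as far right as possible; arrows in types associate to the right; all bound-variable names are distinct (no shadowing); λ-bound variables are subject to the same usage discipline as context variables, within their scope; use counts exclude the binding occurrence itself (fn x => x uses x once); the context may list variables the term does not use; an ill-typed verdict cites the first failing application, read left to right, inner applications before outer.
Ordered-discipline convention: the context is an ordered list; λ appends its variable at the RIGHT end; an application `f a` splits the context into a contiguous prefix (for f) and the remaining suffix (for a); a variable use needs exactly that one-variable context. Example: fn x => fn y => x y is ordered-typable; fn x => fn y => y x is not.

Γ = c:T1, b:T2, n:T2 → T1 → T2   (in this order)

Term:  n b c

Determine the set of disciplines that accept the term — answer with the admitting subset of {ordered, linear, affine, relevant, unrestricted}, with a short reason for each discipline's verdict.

admitted by: linear, affine, relevant, unrestricted
counts: c ×1; b ×1; n ×1
uses in reading order: n, b, c
typing: well-typed — term : T2
ordered ✗ (use order n, b, c needs exchange)
linear ✓ (exactly-once usage across c, b, n)
affine ✓ (c, b, n: no repeats, contraction unneeded)
relevant ✓ (none of c, b, n goes unused)
unrestricted ✓ (simply typable at T2; W, C, E all held)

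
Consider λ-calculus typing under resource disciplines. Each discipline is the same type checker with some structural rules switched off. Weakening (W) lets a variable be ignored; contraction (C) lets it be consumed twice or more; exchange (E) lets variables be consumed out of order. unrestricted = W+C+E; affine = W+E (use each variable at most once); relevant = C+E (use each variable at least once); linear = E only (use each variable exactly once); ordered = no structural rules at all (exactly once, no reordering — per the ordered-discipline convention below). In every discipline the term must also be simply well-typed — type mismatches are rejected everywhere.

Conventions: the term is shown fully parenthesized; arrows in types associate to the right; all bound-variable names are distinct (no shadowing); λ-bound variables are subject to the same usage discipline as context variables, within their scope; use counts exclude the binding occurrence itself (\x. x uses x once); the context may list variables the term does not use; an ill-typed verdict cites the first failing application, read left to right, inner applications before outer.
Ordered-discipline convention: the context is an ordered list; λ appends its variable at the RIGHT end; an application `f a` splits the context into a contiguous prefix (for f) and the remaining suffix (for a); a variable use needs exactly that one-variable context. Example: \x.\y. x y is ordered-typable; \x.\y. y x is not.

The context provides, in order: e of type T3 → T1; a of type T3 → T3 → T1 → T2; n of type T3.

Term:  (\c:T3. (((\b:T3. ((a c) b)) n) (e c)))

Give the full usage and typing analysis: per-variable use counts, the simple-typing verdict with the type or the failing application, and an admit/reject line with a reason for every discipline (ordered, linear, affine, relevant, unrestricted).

counts: e ×1, a ×1, n ×1, c (bound) ×2, b (bound) ×1
uses in reading order: a, c, b, n, e, c
typing: well-typed — term : T3 → T2
ordered ✗ (repeated use of c ×2)
linear ✗ (repeated use of c ×2)
affine ✗ (repeated use of c ×2)
relevant ✓ (none of e, a, n, c, b goes unused)
unrestricted ✓ (type-checks (T3 → T2) and nothing is barred)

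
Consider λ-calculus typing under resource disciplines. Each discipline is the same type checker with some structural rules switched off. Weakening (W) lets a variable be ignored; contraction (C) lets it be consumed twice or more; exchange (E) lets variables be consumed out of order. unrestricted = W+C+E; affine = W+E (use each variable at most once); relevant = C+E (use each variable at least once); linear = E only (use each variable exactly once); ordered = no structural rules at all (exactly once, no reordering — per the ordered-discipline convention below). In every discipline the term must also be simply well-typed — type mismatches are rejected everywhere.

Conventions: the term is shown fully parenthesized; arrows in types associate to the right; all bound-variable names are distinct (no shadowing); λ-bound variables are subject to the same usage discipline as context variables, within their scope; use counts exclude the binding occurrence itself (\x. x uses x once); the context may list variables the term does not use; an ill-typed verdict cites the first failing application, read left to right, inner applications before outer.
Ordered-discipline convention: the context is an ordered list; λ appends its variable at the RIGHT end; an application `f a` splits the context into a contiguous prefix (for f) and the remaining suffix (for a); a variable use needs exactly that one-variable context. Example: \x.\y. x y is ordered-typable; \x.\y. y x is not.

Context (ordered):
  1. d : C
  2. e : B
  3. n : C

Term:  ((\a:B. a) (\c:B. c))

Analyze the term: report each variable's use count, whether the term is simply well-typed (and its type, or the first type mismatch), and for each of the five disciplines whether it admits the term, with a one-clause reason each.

variable uses: d=0, e=0, n=0, a [bound]=1, c [bound]=1
use order (left to right): a, c
typing: ill-typed: an argument B → B mismatches the expected B
ordered: ✗, not simply typable
linear: ✗, fails simple typing
affine: ✗, a type mismatch blocks all five
relevant: ✗, the type mismatch rejects it
unrestricted: ✗, not simply typable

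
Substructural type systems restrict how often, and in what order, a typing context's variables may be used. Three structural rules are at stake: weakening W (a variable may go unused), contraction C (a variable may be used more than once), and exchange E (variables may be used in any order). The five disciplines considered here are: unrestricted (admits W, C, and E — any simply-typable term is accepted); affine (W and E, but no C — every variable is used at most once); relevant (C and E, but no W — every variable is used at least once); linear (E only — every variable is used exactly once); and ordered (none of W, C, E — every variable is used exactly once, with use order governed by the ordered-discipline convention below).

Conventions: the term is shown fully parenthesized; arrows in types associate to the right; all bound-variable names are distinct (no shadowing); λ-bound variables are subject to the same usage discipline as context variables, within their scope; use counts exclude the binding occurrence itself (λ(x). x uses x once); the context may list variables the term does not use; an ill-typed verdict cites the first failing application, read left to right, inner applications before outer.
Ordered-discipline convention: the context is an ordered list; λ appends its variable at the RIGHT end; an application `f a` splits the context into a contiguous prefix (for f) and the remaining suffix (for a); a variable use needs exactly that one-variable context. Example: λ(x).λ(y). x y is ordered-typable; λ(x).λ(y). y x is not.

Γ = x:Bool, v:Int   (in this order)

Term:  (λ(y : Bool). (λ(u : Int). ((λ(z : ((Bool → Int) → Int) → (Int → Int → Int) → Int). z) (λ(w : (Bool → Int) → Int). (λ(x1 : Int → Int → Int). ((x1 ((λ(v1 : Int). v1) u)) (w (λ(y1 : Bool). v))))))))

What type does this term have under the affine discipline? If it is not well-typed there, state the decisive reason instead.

term : Bool → Int → ((Bool → Int) → Int) → (Int → Int → Int) → Int
use counts: x: 0×, v: 1×, y (λ-bound): 0×, u (λ-bound): 1×, z (λ-bound): 1×, w (λ-bound): 1×, x1 (λ-bound): 1×, v1 (λ-bound): 1×, y1 (λ-bound): 0×
order of uses: z, x1, v1, u, w, v
typing: well-typed — term : Bool → Int → ((Bool → Int) → Int) → (Int → Int → Int) → Int
all disciplines: ordered ✗ · linear ✗ · affine ✓ · relevant ✗ · unrestricted ✓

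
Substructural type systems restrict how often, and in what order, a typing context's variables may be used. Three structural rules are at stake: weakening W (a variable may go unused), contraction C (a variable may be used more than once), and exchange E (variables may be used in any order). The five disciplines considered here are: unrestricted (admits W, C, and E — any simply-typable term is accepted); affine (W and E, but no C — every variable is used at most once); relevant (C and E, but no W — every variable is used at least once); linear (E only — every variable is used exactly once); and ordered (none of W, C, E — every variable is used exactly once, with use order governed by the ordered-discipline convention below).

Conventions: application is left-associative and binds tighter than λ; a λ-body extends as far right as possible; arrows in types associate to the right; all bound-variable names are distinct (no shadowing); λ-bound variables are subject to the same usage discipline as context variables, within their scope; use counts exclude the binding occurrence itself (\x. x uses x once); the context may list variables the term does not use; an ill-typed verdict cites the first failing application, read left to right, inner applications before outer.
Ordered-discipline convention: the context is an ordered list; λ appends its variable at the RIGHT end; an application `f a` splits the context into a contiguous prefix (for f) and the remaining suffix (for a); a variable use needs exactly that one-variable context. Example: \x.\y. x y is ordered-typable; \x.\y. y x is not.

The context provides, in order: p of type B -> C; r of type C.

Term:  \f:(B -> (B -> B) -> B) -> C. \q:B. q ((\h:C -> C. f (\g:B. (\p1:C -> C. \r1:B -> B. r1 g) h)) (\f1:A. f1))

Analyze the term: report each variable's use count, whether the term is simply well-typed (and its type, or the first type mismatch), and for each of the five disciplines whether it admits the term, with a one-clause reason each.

counts: p ×0, r ×0, f (λ-bound) ×1, q (λ-bound) ×1, h (λ-bound) ×1, g (λ-bound) ×1, p1 (λ-bound) ×0, r1 (λ-bound) ×1, f1 (λ-bound) ×1
use order (left to right): q, f, r1, g, h, f1
typing: ill-typed: a function awaiting C -> C gets A -> A
ordered: ✗ — fails simple typing
linear: ✗ — a type mismatch blocks all five
affine: ✗ — the type mismatch rejects it
relevant: ✗ — not simply typable
unrestricted: ✗ — fails simple typing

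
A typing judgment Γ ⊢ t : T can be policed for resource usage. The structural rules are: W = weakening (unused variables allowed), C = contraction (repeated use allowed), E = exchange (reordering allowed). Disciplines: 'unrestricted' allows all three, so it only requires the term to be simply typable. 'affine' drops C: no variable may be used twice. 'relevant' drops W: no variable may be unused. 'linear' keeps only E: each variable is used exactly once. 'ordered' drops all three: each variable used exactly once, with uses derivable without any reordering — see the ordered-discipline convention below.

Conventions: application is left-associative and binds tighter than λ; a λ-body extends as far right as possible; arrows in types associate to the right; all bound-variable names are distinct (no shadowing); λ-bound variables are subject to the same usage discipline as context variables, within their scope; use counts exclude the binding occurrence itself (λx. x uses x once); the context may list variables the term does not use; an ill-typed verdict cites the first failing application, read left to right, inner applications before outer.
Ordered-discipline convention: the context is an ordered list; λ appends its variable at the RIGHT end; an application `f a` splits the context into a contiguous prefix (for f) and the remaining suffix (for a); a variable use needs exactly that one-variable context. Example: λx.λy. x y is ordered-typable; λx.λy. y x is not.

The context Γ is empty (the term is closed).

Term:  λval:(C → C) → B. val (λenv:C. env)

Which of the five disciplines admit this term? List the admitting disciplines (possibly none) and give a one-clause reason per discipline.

admitted in: ordered, linear, affine, relevant, unrestricted
counts: val (bound): 1×, env (bound): 1×
order of uses: val, env
typing: well-typed — term : ((C → C) → B) → B
ordered: ✓ — single-use (val, env), ordered derivation ok
linear: ✓ — single use per variable (val, env)
affine: ✓ — at most one use each (val, env)
relevant: ✓ — val, env: all used, weakening unneeded
unrestricted: ✓ — typability at ((C → C) → B) → B is all that's needed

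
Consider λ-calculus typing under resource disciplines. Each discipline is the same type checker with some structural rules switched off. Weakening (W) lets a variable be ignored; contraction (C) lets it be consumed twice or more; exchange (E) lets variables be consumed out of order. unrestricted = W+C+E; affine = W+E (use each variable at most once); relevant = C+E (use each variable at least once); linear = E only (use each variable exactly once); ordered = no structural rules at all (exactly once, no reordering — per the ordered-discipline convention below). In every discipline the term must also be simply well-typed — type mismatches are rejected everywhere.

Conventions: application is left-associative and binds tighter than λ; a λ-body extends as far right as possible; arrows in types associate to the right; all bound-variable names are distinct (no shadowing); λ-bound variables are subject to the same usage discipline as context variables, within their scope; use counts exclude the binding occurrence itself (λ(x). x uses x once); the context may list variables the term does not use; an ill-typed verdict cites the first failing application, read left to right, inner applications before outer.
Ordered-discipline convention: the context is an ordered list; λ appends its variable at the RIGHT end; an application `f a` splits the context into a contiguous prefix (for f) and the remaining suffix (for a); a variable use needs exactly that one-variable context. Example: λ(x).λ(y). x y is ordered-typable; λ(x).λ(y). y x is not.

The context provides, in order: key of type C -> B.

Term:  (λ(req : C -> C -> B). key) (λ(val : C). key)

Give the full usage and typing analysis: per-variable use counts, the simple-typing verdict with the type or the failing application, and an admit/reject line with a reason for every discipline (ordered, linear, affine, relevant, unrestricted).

variable uses: key ×2; req (bound) ×0; val (bound) ×0
use order (left to right): key, key
typing: well-typed at C -> B
ordered: ✗, repeated use of key ×2; req, val left unused
linear: ✗, repeated use of key ×2; req, val left unused
affine: ✗, repeated use of key ×2
relevant: ✗, req, val left unused
unrestricted: ✓, simply typable at C -> B; W, C, E all held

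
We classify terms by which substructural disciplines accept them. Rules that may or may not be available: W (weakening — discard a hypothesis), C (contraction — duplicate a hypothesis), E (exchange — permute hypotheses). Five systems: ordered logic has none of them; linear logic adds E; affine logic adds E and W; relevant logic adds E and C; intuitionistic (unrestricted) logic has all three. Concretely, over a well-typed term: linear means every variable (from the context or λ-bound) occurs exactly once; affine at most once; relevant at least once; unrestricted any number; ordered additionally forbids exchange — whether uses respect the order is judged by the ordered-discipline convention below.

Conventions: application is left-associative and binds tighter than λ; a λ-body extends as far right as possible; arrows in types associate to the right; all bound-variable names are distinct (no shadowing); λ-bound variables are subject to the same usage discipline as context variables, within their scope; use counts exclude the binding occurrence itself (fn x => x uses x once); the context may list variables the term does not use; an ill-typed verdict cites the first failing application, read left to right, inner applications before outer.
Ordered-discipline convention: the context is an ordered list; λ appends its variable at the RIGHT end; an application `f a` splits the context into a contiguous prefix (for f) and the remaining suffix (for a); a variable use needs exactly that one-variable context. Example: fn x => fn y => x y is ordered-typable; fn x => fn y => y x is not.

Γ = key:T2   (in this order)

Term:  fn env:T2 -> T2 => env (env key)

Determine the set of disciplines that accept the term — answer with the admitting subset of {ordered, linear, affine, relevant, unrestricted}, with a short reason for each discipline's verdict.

admitting disciplines: relevant, unrestricted
use counts: key ×1, env [bound] ×2
left-to-right use order: env, env, key
typing: well-typed — term : (T2 -> T2) -> T2
ordered: ✗ — uses contraction: env ×2
linear: ✗ — uses contraction: env ×2
affine: ✗ — uses contraction: env ×2
relevant: ✓ — every one of key, env appears
unrestricted: ✓ — well-typed at (T2 -> T2) -> T2; no restrictions here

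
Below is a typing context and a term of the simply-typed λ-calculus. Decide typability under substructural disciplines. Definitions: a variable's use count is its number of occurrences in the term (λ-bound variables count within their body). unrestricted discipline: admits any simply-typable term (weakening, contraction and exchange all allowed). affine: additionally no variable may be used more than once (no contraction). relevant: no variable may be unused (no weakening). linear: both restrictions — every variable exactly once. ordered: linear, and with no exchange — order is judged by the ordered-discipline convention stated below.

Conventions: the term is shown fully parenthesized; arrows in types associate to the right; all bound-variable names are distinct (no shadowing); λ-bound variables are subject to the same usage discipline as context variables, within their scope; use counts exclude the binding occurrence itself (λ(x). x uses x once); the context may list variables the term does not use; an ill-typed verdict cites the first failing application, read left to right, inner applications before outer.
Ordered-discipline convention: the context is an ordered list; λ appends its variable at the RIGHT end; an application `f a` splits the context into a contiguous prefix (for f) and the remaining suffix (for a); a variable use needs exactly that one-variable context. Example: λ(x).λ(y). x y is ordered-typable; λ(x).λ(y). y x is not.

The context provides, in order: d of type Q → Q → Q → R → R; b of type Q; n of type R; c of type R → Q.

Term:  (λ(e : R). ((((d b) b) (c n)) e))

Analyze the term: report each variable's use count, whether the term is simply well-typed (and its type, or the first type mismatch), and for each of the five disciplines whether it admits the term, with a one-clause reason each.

variable uses: d: 1×; b: 2×; n: 1×; c: 1×; e [bound]: 1×
order of uses: d, b, b, c, n, e
typing: well-typed — term : R → R
ordered: ✗ — repeated use of b ×2
linear: ✗ — repeated use of b ×2
affine: ✗ — repeated use of b ×2
relevant: ✓ — none of d, b, n, c, e goes unused
unrestricted: ✓ — type-checks (R → R) and nothing is barred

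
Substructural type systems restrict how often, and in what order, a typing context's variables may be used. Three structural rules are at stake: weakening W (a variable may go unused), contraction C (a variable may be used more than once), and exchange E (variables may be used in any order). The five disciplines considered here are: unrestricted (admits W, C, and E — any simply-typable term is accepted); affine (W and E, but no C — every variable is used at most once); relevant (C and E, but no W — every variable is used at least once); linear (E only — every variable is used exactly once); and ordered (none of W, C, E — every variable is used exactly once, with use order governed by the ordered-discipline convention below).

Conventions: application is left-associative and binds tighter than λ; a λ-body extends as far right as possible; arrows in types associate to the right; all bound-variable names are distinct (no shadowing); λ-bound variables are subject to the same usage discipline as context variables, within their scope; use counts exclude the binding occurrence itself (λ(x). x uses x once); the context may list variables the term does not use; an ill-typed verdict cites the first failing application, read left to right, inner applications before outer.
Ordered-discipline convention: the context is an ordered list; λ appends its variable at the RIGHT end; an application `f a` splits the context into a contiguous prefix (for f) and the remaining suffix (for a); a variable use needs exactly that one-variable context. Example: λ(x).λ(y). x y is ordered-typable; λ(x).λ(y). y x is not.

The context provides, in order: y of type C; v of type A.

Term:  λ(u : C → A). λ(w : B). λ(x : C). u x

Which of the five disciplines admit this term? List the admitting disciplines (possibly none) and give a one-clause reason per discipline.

admitting disciplines: affine, unrestricted
usage: y: 0, v: 0, u (λ-bound): 1, w (λ-bound): 0, x (λ-bound): 1
use order (left to right): u, x
typing: well-typed — term : (C → A) → B → C → A
ordered: ✗, unused: y, v, w — weakening required
linear: ✗, unused: y, v, w — weakening required
affine: ✓, y, v, u, w, x: no repeats, contraction unneeded
relevant: ✗, unused: y, v, w — weakening required
unrestricted: ✓, type-checks ((C → A) → B → C → A) and nothing is barred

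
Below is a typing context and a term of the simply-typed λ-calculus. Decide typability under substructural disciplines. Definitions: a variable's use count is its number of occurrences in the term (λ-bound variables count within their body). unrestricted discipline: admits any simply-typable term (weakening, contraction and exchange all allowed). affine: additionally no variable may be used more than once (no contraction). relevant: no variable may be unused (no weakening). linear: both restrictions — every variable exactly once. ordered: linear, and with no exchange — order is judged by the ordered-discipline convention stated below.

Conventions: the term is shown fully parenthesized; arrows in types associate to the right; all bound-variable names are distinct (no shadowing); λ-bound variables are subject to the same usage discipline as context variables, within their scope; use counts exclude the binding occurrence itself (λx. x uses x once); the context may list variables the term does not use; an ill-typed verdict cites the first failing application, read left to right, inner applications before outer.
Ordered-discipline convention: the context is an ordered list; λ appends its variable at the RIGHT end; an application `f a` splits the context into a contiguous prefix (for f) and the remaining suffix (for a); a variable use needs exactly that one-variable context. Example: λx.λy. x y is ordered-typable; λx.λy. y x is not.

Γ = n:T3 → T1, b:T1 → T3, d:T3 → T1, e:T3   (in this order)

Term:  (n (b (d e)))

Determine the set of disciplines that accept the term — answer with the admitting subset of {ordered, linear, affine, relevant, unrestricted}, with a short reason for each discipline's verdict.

accepted by: ordered, linear, affine, relevant, unrestricted
counts: n: 1, b: 1, d: 1, e: 1
left-to-right use order: n, b, d, e
typing: well-typed — term : T1
ordered ✓ (n, b, d, e: once each, no exchange needed)
linear ✓ (single use per variable (n, b, d, e))
affine ✓ (none of n, b, d, e used more than once)
relevant ✓ (at least one use each (n, b, d, e))
unrestricted ✓ (simply typable at T1; W, C, E all held)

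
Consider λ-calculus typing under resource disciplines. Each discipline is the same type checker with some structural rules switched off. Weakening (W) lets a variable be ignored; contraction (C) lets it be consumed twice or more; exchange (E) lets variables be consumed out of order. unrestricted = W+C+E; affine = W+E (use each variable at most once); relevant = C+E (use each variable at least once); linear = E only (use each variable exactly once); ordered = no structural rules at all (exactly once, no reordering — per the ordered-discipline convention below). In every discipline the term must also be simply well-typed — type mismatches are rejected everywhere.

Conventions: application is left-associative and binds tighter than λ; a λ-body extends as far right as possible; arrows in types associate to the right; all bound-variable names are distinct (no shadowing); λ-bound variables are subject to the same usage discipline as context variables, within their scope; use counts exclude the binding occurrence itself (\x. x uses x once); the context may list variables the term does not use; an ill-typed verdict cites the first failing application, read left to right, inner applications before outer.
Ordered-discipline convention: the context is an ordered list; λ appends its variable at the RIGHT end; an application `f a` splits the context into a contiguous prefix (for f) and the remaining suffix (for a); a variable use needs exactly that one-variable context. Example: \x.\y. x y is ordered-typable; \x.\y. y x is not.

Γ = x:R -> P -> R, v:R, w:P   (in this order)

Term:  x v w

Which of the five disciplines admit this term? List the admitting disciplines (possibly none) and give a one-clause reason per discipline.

admitted by: ordered, linear, affine, relevant, unrestricted
usage: x=1, v=1, w=1
use order (left to right): x, v, w
typing: the term checks, with type R
ordered ✓ (x, v, w once each; derivable with no W/C/E)
linear ✓ (each of x, v, w used exactly once)
affine ✓ (at most one use each (x, v, w))
relevant ✓ (none of x, v, w goes unused)
unrestricted ✓ (typability at R is all that's needed)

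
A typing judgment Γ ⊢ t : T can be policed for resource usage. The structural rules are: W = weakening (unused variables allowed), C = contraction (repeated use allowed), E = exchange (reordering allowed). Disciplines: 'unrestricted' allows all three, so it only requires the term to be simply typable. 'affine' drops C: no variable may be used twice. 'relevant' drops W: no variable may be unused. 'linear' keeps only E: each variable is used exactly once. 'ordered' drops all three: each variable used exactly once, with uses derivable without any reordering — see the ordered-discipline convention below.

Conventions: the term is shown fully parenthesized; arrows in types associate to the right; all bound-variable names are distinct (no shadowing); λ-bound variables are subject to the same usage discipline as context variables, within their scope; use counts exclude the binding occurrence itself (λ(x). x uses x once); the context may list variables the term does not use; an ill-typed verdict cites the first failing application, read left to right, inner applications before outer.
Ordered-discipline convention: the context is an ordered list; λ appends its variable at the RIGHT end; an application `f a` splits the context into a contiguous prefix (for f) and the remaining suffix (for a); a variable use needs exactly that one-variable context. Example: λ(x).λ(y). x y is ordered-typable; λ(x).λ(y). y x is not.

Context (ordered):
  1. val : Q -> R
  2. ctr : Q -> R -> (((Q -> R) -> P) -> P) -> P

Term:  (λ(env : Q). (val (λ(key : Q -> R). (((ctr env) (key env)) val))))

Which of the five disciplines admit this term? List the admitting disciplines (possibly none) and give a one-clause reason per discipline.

admitted in: none
counts: val ×2; ctr ×1; env (λ-bound) ×2; key (λ-bound) ×1
order of uses: val, ctr, env, key, env, val
typing: ill-typed: an application expects ((Q -> R) -> P) -> P but receives Q -> R
ordered ✗ (a type mismatch blocks all five)
linear ✗ (the type mismatch rejects it)
affine ✗ (not simply typable)
relevant ✗ (fails simple typing)
unrestricted ✗ (a type mismatch blocks all five)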